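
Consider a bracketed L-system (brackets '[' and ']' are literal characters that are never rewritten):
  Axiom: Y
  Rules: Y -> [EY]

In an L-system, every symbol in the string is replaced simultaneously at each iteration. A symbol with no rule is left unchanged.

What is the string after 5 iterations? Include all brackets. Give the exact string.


Step 0: Y
Step 1: [EY]
Step 2: [E[EY]]
Step 3: [E[E[EY]]]
Step 4: [E[E[E[EY]]]]
Step 5: [E[E[E[E[EY]]]]]

Answer: [E[E[E[E[EY]]]]]


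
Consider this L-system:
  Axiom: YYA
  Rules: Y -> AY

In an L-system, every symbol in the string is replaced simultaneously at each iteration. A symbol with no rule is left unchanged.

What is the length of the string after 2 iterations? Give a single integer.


Answer: 7

Derivation:
Step 0: length = 3
Step 1: length = 5
Step 2: length = 7


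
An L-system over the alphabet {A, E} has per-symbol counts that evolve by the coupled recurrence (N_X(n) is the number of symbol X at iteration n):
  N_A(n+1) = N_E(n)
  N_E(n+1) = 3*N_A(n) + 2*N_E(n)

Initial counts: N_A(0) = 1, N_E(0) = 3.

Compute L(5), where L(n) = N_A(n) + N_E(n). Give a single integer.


Step 0: N_A=1, N_E=3, L=4
Step 1: N_A=3, N_E=9, L=12
Step 2: N_A=9, N_E=27, L=36
Step 3: N_A=27, N_E=81, L=108
Step 4: N_A=81, N_E=243, L=324
Step 5: N_A=243, N_E=729, L=972

Answer: 972


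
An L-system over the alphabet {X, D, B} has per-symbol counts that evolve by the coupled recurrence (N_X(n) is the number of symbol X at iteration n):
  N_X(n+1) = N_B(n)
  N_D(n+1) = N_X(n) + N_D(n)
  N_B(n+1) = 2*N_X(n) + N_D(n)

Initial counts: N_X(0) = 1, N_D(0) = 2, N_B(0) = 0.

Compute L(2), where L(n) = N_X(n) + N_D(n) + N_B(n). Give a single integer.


Answer: 10

Derivation:
Step 0: N_X=1, N_D=2, N_B=0, L=3
Step 1: N_X=0, N_D=3, N_B=4, L=7
Step 2: N_X=4, N_D=3, N_B=3, L=10


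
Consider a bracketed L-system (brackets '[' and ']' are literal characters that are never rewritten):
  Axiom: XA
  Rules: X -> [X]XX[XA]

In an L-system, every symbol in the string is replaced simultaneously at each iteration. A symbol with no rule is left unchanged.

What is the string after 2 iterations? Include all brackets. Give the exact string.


Answer: [[X]XX[XA]][X]XX[XA][X]XX[XA][[X]XX[XA]A]A

Derivation:
Step 0: XA
Step 1: [X]XX[XA]A
Step 2: [[X]XX[XA]][X]XX[XA][X]XX[XA][[X]XX[XA]A]A


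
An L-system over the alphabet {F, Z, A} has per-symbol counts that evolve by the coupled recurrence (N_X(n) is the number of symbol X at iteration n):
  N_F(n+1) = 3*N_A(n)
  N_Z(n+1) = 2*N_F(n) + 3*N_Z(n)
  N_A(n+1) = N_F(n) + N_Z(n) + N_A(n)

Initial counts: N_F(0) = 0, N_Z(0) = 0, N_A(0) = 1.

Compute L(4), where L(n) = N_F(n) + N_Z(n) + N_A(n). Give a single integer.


Answer: 184

Derivation:
Step 0: N_F=0, N_Z=0, N_A=1, L=1
Step 1: N_F=3, N_Z=0, N_A=1, L=4
Step 2: N_F=3, N_Z=6, N_A=4, L=13
Step 3: N_F=12, N_Z=24, N_A=13, L=49
Step 4: N_F=39, N_Z=96, N_A=49, L=184


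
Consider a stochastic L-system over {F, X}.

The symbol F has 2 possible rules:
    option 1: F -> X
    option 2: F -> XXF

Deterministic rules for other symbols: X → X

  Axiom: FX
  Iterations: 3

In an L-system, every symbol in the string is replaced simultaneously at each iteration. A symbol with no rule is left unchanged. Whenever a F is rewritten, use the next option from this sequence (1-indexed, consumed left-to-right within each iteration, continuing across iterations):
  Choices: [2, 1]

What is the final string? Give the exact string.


Answer: XXXX

Derivation:
Step 0: FX
Step 1: XXFX  (used choices [2])
Step 2: XXXX  (used choices [1])
Step 3: XXXX  (used choices [])


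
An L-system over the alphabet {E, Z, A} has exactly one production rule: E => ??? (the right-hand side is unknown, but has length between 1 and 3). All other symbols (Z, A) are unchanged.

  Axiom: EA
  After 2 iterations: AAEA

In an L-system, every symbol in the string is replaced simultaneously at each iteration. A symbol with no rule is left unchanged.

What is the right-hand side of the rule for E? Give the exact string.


Answer: AE

Derivation:
Trying E => AE:
  Step 0: EA
  Step 1: AEA
  Step 2: AAEA
Matches the given result.


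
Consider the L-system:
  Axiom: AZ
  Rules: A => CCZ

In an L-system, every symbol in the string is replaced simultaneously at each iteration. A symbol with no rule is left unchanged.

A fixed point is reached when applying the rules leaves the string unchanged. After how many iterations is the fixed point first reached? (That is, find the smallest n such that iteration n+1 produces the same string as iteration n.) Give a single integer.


Step 0: AZ
Step 1: CCZZ
Step 2: CCZZ  (unchanged — fixed point at step 1)

Answer: 1


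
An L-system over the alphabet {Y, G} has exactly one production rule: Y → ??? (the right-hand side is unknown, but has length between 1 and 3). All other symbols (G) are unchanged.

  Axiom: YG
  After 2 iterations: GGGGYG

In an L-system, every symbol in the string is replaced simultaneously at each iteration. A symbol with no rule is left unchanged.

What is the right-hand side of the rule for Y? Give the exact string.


Trying Y → GGY:
  Step 0: YG
  Step 1: GGYG
  Step 2: GGGGYG
Matches the given result.

Answer: GGY


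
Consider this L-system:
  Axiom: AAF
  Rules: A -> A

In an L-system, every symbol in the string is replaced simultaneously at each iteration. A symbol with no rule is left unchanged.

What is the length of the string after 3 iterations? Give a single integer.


Step 0: length = 3
Step 1: length = 3
Step 2: length = 3
Step 3: length = 3

Answer: 3


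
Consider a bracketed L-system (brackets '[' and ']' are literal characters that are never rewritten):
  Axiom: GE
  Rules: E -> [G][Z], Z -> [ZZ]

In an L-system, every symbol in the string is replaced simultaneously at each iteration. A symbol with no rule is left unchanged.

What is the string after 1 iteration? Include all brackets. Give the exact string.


Step 0: GE
Step 1: G[G][Z]

Answer: G[G][Z]


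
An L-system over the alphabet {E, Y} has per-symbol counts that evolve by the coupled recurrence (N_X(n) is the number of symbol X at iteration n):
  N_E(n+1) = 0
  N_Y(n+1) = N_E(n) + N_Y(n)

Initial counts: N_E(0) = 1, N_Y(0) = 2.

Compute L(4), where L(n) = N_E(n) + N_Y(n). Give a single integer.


Answer: 3

Derivation:
Step 0: N_E=1, N_Y=2, L=3
Step 1: N_E=0, N_Y=3, L=3
Step 2: N_E=0, N_Y=3, L=3
Step 3: N_E=0, N_Y=3, L=3
Step 4: N_E=0, N_Y=3, L=3


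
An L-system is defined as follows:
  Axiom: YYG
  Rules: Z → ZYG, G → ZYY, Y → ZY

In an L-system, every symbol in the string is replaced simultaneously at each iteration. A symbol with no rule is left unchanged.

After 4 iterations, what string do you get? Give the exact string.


Answer: ZYGZYZYYZYGZYZYGZYZYZYGZYZYYZYGZYZYGZYZYYZYGZYZYGZYZYZYGZYZYYZYGZYZYGZYZYYZYGZYZYGZYZYZYGZYZYYZYGZYZYGZYZYYZYGZY

Derivation:
Step 0: YYG
Step 1: ZYZYZYY
Step 2: ZYGZYZYGZYZYGZYZY
Step 3: ZYGZYZYYZYGZYZYGZYZYYZYGZYZYGZYZYYZYGZYZYGZY
Step 4: ZYGZYZYYZYGZYZYGZYZYZYGZYZYYZYGZYZYGZYZYYZYGZYZYGZYZYZYGZYZYYZYGZYZYGZYZYYZYGZYZYGZYZYZYGZYZYYZYGZYZYGZYZYYZYGZY


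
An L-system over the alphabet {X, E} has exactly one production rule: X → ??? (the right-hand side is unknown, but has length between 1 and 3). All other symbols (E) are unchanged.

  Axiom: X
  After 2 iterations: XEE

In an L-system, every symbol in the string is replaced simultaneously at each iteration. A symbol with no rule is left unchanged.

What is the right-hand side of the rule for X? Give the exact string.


Trying X → XE:
  Step 0: X
  Step 1: XE
  Step 2: XEE
Matches the given result.

Answer: XE


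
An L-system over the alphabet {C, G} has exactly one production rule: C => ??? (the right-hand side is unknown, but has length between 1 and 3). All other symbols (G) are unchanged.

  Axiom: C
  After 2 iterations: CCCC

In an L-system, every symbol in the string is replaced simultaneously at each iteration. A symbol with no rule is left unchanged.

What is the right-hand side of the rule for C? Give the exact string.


Answer: CC

Derivation:
Trying C => CC:
  Step 0: C
  Step 1: CC
  Step 2: CCCC
Matches the given result.


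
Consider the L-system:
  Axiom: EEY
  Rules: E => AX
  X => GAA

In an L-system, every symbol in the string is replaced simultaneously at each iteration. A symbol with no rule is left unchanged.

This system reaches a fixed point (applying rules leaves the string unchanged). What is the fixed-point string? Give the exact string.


Answer: AGAAAGAAY

Derivation:
Step 0: EEY
Step 1: AXAXY
Step 2: AGAAAGAAY
Step 3: AGAAAGAAY  (unchanged — fixed point at step 2)


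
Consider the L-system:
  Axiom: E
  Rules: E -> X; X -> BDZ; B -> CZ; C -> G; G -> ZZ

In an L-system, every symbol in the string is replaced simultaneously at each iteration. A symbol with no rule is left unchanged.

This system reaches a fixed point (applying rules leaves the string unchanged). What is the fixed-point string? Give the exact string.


Answer: ZZZDZ

Derivation:
Step 0: E
Step 1: X
Step 2: BDZ
Step 3: CZDZ
Step 4: GZDZ
Step 5: ZZZDZ
Step 6: ZZZDZ  (unchanged — fixed point at step 5)


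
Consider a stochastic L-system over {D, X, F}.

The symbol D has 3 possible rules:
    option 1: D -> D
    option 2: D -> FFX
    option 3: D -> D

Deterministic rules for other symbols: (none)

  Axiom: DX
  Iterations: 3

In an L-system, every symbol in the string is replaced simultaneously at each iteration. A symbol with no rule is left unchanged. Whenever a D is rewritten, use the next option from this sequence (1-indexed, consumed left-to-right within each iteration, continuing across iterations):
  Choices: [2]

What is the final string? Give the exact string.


Step 0: DX
Step 1: FFXX  (used choices [2])
Step 2: FFXX  (used choices [])
Step 3: FFXX  (used choices [])

Answer: FFXX


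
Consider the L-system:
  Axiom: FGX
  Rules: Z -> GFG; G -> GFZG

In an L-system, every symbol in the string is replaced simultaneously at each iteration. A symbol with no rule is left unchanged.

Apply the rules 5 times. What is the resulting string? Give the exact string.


Answer: FGFZGFGFGGFZGFGFZGFGFZGGFZGFGFGGFZGFGFZGFGFGGFZGFGFZGFGFGGFZGGFZGFGFGGFZGFGFZGFGFZGGFZGFGFGGFZGFGFZGFGFGGFZGFGFZGFGFZGGFZGFGFGGFZGFGFZGFGFGGFZGFGFZGFGFZGGFZGFGFGGFZGGFZGFGFGGFZGFGFZGFGFZGGFZGFGFGGFZGFGFZGFGFGGFZGFGFZGFGFGGFZGGFZGFGFGGFZGFGFZGFGFZGGFZGFGFGGFZGX

Derivation:
Step 0: FGX
Step 1: FGFZGX
Step 2: FGFZGFGFGGFZGX
Step 3: FGFZGFGFGGFZGFGFZGFGFZGGFZGFGFGGFZGX
Step 4: FGFZGFGFGGFZGFGFZGFGFZGGFZGFGFGGFZGFGFZGFGFGGFZGFGFZGFGFGGFZGGFZGFGFGGFZGFGFZGFGFZGGFZGFGFGGFZGX
Step 5: FGFZGFGFGGFZGFGFZGFGFZGGFZGFGFGGFZGFGFZGFGFGGFZGFGFZGFGFGGFZGGFZGFGFGGFZGFGFZGFGFZGGFZGFGFGGFZGFGFZGFGFGGFZGFGFZGFGFZGGFZGFGFGGFZGFGFZGFGFGGFZGFGFZGFGFZGGFZGFGFGGFZGGFZGFGFGGFZGFGFZGFGFZGGFZGFGFGGFZGFGFZGFGFGGFZGFGFZGFGFGGFZGGFZGFGFGGFZGFGFZGFGFZGGFZGFGFGGFZGX


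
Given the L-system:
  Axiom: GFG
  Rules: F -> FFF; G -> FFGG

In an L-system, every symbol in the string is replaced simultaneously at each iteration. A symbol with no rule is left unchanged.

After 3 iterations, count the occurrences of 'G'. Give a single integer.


Answer: 16

Derivation:
Step 0: GFG  (2 'G')
Step 1: FFGGFFFFFGG  (4 'G')
Step 2: FFFFFFFFGGFFGGFFFFFFFFFFFFFFFFFGGFFGG  (8 'G')
Step 3: FFFFFFFFFFFFFFFFFFFFFFFFFFGGFFGGFFFFFFFFGGFFGGFFFFFFFFFFFFFFFFFFFFFFFFFFFFFFFFFFFFFFFFFFFFFFFFFFFFFGGFFGGFFFFFFFFGGFFGG  (16 'G')


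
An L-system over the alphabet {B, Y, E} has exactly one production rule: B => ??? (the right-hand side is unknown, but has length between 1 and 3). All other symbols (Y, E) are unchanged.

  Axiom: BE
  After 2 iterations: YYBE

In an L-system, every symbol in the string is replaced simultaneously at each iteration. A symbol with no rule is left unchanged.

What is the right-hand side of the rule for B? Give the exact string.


Trying B => YB:
  Step 0: BE
  Step 1: YBE
  Step 2: YYBE
Matches the given result.

Answer: YB


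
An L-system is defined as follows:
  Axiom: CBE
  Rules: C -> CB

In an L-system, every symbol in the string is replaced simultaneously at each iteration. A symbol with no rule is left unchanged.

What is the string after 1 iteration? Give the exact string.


Answer: CBBE

Derivation:
Step 0: CBE
Step 1: CBBE


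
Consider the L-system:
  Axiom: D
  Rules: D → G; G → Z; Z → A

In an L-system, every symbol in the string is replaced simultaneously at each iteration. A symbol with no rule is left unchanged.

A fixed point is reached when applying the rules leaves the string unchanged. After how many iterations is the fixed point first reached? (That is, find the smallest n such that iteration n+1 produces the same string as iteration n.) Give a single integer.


Step 0: D
Step 1: G
Step 2: Z
Step 3: A
Step 4: A  (unchanged — fixed point at step 3)

Answer: 3


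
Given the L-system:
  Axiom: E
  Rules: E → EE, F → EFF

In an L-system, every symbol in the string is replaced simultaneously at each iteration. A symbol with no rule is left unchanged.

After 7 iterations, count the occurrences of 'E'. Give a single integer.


Step 0: E  (1 'E')
Step 1: EE  (2 'E')
Step 2: EEEE  (4 'E')
Step 3: EEEEEEEE  (8 'E')
Step 4: EEEEEEEEEEEEEEEE  (16 'E')
Step 5: EEEEEEEEEEEEEEEEEEEEEEEEEEEEEEEE  (32 'E')
Step 6: EEEEEEEEEEEEEEEEEEEEEEEEEEEEEEEEEEEEEEEEEEEEEEEEEEEEEEEEEEEEEEEE  (64 'E')
Step 7: EEEEEEEEEEEEEEEEEEEEEEEEEEEEEEEEEEEEEEEEEEEEEEEEEEEEEEEEEEEEEEEEEEEEEEEEEEEEEEEEEEEEEEEEEEEEEEEEEEEEEEEEEEEEEEEEEEEEEEEEEEEEEEEE  (128 'E')

Answer: 128


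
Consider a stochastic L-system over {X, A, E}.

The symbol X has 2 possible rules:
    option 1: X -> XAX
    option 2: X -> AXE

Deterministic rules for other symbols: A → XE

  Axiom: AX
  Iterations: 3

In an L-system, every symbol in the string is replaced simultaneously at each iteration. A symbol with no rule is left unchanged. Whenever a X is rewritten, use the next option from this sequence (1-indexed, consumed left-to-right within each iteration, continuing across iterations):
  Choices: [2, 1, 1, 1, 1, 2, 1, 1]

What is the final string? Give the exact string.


Answer: XAXXEXAXEAXEEXAXXEXAXE

Derivation:
Step 0: AX
Step 1: XEAXE  (used choices [2])
Step 2: XAXEXEXAXE  (used choices [1, 1])
Step 3: XAXXEXAXEAXEEXAXXEXAXE  (used choices [1, 1, 2, 1, 1])


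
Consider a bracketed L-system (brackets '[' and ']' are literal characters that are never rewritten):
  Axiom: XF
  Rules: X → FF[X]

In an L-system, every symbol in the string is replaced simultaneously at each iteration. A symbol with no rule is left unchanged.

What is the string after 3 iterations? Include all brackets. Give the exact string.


Step 0: XF
Step 1: FF[X]F
Step 2: FF[FF[X]]F
Step 3: FF[FF[FF[X]]]F

Answer: FF[FF[FF[X]]]F


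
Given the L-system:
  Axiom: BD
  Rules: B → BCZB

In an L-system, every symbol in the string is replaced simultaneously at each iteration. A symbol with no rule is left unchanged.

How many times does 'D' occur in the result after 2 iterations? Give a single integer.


Step 0: BD  (1 'D')
Step 1: BCZBD  (1 'D')
Step 2: BCZBCZBCZBD  (1 'D')

Answer: 1


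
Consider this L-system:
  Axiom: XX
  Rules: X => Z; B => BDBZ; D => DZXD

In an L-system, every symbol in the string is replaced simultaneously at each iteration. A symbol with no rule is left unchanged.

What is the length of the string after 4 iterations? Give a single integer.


Step 0: length = 2
Step 1: length = 2
Step 2: length = 2
Step 3: length = 2
Step 4: length = 2

Answer: 2


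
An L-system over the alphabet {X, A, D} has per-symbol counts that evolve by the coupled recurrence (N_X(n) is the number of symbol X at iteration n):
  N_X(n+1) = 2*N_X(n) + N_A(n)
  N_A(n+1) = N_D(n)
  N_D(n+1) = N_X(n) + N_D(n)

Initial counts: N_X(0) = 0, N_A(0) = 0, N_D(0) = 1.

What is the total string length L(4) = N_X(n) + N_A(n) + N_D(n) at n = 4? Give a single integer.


Step 0: N_X=0, N_A=0, N_D=1, L=1
Step 1: N_X=0, N_A=1, N_D=1, L=2
Step 2: N_X=1, N_A=1, N_D=1, L=3
Step 3: N_X=3, N_A=1, N_D=2, L=6
Step 4: N_X=7, N_A=2, N_D=5, L=14

Answer: 14


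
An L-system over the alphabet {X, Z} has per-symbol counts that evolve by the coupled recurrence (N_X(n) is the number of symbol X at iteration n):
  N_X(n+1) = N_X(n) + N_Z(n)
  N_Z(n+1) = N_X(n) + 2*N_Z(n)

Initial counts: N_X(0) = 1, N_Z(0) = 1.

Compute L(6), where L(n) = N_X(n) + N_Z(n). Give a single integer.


Answer: 610

Derivation:
Step 0: N_X=1, N_Z=1, L=2
Step 1: N_X=2, N_Z=3, L=5
Step 2: N_X=5, N_Z=8, L=13
Step 3: N_X=13, N_Z=21, L=34
Step 4: N_X=34, N_Z=55, L=89
Step 5: N_X=89, N_Z=144, L=233
Step 6: N_X=233, N_Z=377, L=610


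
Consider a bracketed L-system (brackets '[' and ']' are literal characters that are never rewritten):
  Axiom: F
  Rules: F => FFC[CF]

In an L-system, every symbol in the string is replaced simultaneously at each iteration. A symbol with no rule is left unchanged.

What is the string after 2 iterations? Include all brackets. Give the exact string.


Step 0: F
Step 1: FFC[CF]
Step 2: FFC[CF]FFC[CF]C[CFFC[CF]]

Answer: FFC[CF]FFC[CF]C[CFFC[CF]]


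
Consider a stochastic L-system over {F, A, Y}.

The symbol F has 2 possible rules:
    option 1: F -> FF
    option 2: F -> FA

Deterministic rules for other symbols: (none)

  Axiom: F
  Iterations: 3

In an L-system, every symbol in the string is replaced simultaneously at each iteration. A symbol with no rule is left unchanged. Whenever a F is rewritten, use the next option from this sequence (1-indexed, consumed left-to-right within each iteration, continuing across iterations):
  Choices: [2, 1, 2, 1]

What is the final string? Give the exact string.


Step 0: F
Step 1: FA  (used choices [2])
Step 2: FFA  (used choices [1])
Step 3: FAFFA  (used choices [2, 1])

Answer: FAFFA


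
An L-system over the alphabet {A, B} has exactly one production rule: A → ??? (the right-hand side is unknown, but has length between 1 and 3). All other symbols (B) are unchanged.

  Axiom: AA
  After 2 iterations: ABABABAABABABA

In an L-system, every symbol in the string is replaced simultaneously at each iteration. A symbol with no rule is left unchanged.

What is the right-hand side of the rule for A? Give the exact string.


Answer: ABA

Derivation:
Trying A → ABA:
  Step 0: AA
  Step 1: ABAABA
  Step 2: ABABABAABABABA
Matches the given result.


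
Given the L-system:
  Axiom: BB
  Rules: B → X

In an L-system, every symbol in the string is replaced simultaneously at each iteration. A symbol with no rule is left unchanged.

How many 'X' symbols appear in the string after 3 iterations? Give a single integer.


Step 0: BB  (0 'X')
Step 1: XX  (2 'X')
Step 2: XX  (2 'X')
Step 3: XX  (2 'X')

Answer: 2


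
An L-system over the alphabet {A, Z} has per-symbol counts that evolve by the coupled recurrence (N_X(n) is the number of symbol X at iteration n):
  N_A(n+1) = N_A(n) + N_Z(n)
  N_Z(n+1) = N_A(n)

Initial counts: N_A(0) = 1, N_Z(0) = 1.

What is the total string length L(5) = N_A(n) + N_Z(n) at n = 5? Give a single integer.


Answer: 21

Derivation:
Step 0: N_A=1, N_Z=1, L=2
Step 1: N_A=2, N_Z=1, L=3
Step 2: N_A=3, N_Z=2, L=5
Step 3: N_A=5, N_Z=3, L=8
Step 4: N_A=8, N_Z=5, L=13
Step 5: N_A=13, N_Z=8, L=21


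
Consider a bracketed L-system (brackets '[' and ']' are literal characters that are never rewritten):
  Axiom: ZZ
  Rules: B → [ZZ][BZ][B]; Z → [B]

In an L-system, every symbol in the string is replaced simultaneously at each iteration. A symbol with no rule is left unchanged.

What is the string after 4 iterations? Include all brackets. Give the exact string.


Step 0: ZZ
Step 1: [B][B]
Step 2: [[ZZ][BZ][B]][[ZZ][BZ][B]]
Step 3: [[[B][B]][[ZZ][BZ][B][B]][[ZZ][BZ][B]]][[[B][B]][[ZZ][BZ][B][B]][[ZZ][BZ][B]]]
Step 4: [[[[ZZ][BZ][B]][[ZZ][BZ][B]]][[[B][B]][[ZZ][BZ][B][B]][[ZZ][BZ][B]][[ZZ][BZ][B]]][[[B][B]][[ZZ][BZ][B][B]][[ZZ][BZ][B]]]][[[[ZZ][BZ][B]][[ZZ][BZ][B]]][[[B][B]][[ZZ][BZ][B][B]][[ZZ][BZ][B]][[ZZ][BZ][B]]][[[B][B]][[ZZ][BZ][B][B]][[ZZ][BZ][B]]]]

Answer: [[[[ZZ][BZ][B]][[ZZ][BZ][B]]][[[B][B]][[ZZ][BZ][B][B]][[ZZ][BZ][B]][[ZZ][BZ][B]]][[[B][B]][[ZZ][BZ][B][B]][[ZZ][BZ][B]]]][[[[ZZ][BZ][B]][[ZZ][BZ][B]]][[[B][B]][[ZZ][BZ][B][B]][[ZZ][BZ][B]][[ZZ][BZ][B]]][[[B][B]][[ZZ][BZ][B][B]][[ZZ][BZ][B]]]]


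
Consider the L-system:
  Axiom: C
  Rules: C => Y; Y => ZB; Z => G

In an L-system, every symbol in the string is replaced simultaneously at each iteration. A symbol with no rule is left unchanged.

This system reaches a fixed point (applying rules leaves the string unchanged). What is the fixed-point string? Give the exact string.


Step 0: C
Step 1: Y
Step 2: ZB
Step 3: GB
Step 4: GB  (unchanged — fixed point at step 3)

Answer: GB


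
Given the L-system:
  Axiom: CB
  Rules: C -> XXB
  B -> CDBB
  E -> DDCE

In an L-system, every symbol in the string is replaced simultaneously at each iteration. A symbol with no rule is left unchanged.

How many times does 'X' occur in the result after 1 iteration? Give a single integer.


Step 0: CB  (0 'X')
Step 1: XXBCDBB  (2 'X')

Answer: 2


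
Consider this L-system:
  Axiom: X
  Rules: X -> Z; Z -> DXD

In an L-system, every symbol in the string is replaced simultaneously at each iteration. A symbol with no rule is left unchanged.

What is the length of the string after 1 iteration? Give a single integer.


Answer: 1

Derivation:
Step 0: length = 1
Step 1: length = 1


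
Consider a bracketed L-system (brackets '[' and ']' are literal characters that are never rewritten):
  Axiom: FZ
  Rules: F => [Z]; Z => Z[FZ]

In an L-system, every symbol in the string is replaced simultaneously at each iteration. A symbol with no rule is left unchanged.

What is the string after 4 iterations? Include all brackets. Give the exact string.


Answer: [Z[FZ][[Z]Z[FZ]][[Z[FZ]]Z[FZ][[Z]Z[FZ]]]]Z[FZ][[Z]Z[FZ]][[Z[FZ]]Z[FZ][[Z]Z[FZ]]][[Z[FZ][[Z]Z[FZ]]]Z[FZ][[Z]Z[FZ]][[Z[FZ]]Z[FZ][[Z]Z[FZ]]]]

Derivation:
Step 0: FZ
Step 1: [Z]Z[FZ]
Step 2: [Z[FZ]]Z[FZ][[Z]Z[FZ]]
Step 3: [Z[FZ][[Z]Z[FZ]]]Z[FZ][[Z]Z[FZ]][[Z[FZ]]Z[FZ][[Z]Z[FZ]]]
Step 4: [Z[FZ][[Z]Z[FZ]][[Z[FZ]]Z[FZ][[Z]Z[FZ]]]]Z[FZ][[Z]Z[FZ]][[Z[FZ]]Z[FZ][[Z]Z[FZ]]][[Z[FZ][[Z]Z[FZ]]]Z[FZ][[Z]Z[FZ]][[Z[FZ]]Z[FZ][[Z]Z[FZ]]]]


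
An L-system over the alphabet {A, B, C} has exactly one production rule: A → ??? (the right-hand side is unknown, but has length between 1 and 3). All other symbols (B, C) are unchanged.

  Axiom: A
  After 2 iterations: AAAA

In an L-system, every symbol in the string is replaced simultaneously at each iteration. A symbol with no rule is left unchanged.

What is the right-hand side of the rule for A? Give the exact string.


Trying A → AA:
  Step 0: A
  Step 1: AA
  Step 2: AAAA
Matches the given result.

Answer: AA


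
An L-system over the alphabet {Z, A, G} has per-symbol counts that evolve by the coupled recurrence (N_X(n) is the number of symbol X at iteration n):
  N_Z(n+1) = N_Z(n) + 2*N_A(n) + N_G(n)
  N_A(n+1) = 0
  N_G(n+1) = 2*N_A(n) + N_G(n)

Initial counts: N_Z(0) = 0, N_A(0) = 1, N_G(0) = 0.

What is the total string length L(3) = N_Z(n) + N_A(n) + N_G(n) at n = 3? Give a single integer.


Answer: 8

Derivation:
Step 0: N_Z=0, N_A=1, N_G=0, L=1
Step 1: N_Z=2, N_A=0, N_G=2, L=4
Step 2: N_Z=4, N_A=0, N_G=2, L=6
Step 3: N_Z=6, N_A=0, N_G=2, L=8


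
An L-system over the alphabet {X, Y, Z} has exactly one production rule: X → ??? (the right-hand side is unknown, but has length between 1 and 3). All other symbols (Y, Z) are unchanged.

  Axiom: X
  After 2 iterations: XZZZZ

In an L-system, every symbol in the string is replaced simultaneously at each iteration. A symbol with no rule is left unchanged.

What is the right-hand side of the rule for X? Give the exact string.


Answer: XZZ

Derivation:
Trying X → XZZ:
  Step 0: X
  Step 1: XZZ
  Step 2: XZZZZ
Matches the given result.


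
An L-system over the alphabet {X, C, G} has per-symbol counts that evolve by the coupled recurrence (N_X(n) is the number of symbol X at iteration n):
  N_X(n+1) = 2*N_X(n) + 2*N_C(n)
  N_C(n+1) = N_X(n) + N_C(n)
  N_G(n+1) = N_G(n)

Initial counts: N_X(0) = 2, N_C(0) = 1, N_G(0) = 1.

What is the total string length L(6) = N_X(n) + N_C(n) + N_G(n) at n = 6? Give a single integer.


Step 0: N_X=2, N_C=1, N_G=1, L=4
Step 1: N_X=6, N_C=3, N_G=1, L=10
Step 2: N_X=18, N_C=9, N_G=1, L=28
Step 3: N_X=54, N_C=27, N_G=1, L=82
Step 4: N_X=162, N_C=81, N_G=1, L=244
Step 5: N_X=486, N_C=243, N_G=1, L=730
Step 6: N_X=1458, N_C=729, N_G=1, L=2188

Answer: 2188


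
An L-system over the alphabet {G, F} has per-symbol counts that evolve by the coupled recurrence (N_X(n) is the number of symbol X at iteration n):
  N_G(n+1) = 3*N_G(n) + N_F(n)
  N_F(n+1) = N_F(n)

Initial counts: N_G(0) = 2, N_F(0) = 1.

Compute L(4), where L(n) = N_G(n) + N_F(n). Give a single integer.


Answer: 203

Derivation:
Step 0: N_G=2, N_F=1, L=3
Step 1: N_G=7, N_F=1, L=8
Step 2: N_G=22, N_F=1, L=23
Step 3: N_G=67, N_F=1, L=68
Step 4: N_G=202, N_F=1, L=203


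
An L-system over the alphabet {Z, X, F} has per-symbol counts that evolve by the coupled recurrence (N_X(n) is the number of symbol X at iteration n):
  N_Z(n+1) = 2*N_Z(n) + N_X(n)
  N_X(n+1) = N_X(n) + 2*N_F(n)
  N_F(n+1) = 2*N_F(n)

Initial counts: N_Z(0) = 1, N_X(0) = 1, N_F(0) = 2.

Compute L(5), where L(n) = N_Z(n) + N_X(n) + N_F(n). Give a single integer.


Answer: 448

Derivation:
Step 0: N_Z=1, N_X=1, N_F=2, L=4
Step 1: N_Z=3, N_X=5, N_F=4, L=12
Step 2: N_Z=11, N_X=13, N_F=8, L=32
Step 3: N_Z=35, N_X=29, N_F=16, L=80
Step 4: N_Z=99, N_X=61, N_F=32, L=192
Step 5: N_Z=259, N_X=125, N_F=64, L=448


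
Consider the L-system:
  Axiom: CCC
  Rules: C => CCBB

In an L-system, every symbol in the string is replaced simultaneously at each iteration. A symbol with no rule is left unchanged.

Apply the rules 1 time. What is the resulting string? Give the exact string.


Step 0: CCC
Step 1: CCBBCCBBCCBB

Answer: CCBBCCBBCCBB


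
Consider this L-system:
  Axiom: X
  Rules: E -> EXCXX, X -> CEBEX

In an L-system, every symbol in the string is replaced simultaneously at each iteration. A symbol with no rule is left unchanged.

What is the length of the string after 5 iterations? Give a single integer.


Step 0: length = 1
Step 1: length = 5
Step 2: length = 17
Step 3: length = 61
Step 4: length = 209
Step 5: length = 725

Answer: 725


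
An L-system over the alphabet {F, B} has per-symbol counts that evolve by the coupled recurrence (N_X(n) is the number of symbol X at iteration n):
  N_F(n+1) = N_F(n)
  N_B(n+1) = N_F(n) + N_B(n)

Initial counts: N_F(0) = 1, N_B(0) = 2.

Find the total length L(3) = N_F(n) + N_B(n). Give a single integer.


Answer: 6

Derivation:
Step 0: N_F=1, N_B=2, L=3
Step 1: N_F=1, N_B=3, L=4
Step 2: N_F=1, N_B=4, L=5
Step 3: N_F=1, N_B=5, L=6


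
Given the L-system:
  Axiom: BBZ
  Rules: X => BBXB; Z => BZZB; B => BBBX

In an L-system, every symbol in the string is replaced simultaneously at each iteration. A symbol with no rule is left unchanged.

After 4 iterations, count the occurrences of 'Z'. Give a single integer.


Step 0: BBZ  (1 'Z')
Step 1: BBBXBBBXBZZB  (2 'Z')
Step 2: BBBXBBBXBBBXBBXBBBBXBBBXBBBXBBXBBBBXBZZBBZZBBBBX  (4 'Z')
Step 3: BBBXBBBXBBBXBBXBBBBXBBBXBBBXBBXBBBBXBBBXBBBXBBXBBBBXBBBXBBXBBBBXBBBXBBBXBBBXBBXBBBBXBBBXBBBXBBXBBBBXBBBXBBBXBBXBBBBXBBBXBBXBBBBXBBBXBBBXBBBXBBXBBBBXBZZBBZZBBBBXBBBXBZZBBZZBBBBXBBBXBBBXBBBXBBXB  (8 'Z')
Step 4: BBBXBBBXBBBXBBXBBBBXBBBXBBBXBBXBBBBXBBBXBBBXBBXBBBBXBBBXBBXBBBBXBBBXBBBXBBBXBBXBBBBXBBBXBBBXBBXBBBBXBBBXBBBXBBXBBBBXBBBXBBXBBBBXBBBXBBBXBBBXBBXBBBBXBBBXBBBXBBXBBBBXBBBXBBBXBBXBBBBXBBBXBBXBBBBXBBBXBBBXBBBXBBXBBBBXBBBXBBBXBBXBBBBXBBBXBBXBBBBXBBBXBBBXBBBXBBXBBBBXBBBXBBBXBBXBBBBXBBBXBBBXBBXBBBBXBBBXBBBXBBXBBBBXBBBXBBXBBBBXBBBXBBBXBBBXBBXBBBBXBBBXBBBXBBXBBBBXBBBXBBBXBBXBBBBXBBBXBBXBBBBXBBBXBBBXBBBXBBXBBBBXBBBXBBBXBBXBBBBXBBBXBBBXBBXBBBBXBBBXBBXBBBBXBBBXBBBXBBBXBBXBBBBXBBBXBBBXBBXBBBBXBBBXBBXBBBBXBBBXBBBXBBBXBBXBBBBXBBBXBBBXBBXBBBBXBBBXBBBXBBXBBBBXBBBXBBBXBBXBBBBXBBBXBBXBBBBXBBBXBBBXBBBXBBXBBBBXBZZBBZZBBBBXBBBXBZZBBZZBBBBXBBBXBBBXBBBXBBXBBBBXBBBXBBBXBBXBBBBXBZZBBZZBBBBXBBBXBZZBBZZBBBBXBBBXBBBXBBBXBBXBBBBXBBBXBBBXBBXBBBBXBBBXBBBXBBXBBBBXBBBXBBBXBBXBBBBXBBBXBBXBBBBX  (16 'Z')

Answer: 16


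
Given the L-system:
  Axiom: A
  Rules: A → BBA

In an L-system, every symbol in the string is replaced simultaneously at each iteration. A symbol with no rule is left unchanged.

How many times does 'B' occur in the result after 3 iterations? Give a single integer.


Answer: 6

Derivation:
Step 0: A  (0 'B')
Step 1: BBA  (2 'B')
Step 2: BBBBA  (4 'B')
Step 3: BBBBBBA  (6 'B')


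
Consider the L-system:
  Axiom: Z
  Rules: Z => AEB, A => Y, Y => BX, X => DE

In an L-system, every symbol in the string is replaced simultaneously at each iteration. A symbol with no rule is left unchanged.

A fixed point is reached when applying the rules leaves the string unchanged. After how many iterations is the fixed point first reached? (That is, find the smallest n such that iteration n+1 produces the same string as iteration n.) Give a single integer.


Step 0: Z
Step 1: AEB
Step 2: YEB
Step 3: BXEB
Step 4: BDEEB
Step 5: BDEEB  (unchanged — fixed point at step 4)

Answer: 4


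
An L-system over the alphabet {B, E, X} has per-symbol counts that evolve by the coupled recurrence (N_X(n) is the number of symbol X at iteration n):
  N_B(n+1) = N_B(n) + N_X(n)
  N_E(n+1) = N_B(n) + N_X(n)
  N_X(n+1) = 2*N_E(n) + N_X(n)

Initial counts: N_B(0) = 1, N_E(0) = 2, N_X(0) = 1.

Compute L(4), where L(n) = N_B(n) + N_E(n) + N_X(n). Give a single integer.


Step 0: N_B=1, N_E=2, N_X=1, L=4
Step 1: N_B=2, N_E=2, N_X=5, L=9
Step 2: N_B=7, N_E=7, N_X=9, L=23
Step 3: N_B=16, N_E=16, N_X=23, L=55
Step 4: N_B=39, N_E=39, N_X=55, L=133

Answer: 133


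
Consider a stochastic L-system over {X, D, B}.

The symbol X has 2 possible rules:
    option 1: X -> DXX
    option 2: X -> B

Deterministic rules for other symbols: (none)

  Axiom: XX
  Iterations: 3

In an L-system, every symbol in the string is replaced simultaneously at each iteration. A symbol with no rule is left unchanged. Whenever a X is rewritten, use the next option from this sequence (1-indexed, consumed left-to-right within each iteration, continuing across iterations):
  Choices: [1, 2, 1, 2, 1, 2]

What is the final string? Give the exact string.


Answer: DDDXXBBB

Derivation:
Step 0: XX
Step 1: DXXB  (used choices [1, 2])
Step 2: DDXXBB  (used choices [1, 2])
Step 3: DDDXXBBB  (used choices [1, 2])


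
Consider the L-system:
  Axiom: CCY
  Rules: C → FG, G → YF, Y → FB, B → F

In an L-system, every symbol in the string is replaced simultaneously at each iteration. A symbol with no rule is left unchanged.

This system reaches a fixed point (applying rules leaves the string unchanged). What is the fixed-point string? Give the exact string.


Step 0: CCY
Step 1: FGFGFB
Step 2: FYFFYFFF
Step 3: FFBFFFBFFF
Step 4: FFFFFFFFFF
Step 5: FFFFFFFFFF  (unchanged — fixed point at step 4)

Answer: FFFFFFFFFF


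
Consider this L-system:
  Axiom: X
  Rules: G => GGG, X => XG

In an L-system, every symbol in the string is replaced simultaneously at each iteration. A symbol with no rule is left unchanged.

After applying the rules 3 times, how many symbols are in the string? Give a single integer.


Answer: 14

Derivation:
Step 0: length = 1
Step 1: length = 2
Step 2: length = 5
Step 3: length = 14


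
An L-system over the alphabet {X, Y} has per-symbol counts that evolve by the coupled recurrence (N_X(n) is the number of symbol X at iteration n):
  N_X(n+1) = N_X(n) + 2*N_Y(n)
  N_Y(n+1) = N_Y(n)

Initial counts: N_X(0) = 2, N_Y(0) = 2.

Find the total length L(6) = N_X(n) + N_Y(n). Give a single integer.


Answer: 28

Derivation:
Step 0: N_X=2, N_Y=2, L=4
Step 1: N_X=6, N_Y=2, L=8
Step 2: N_X=10, N_Y=2, L=12
Step 3: N_X=14, N_Y=2, L=16
Step 4: N_X=18, N_Y=2, L=20
Step 5: N_X=22, N_Y=2, L=24
Step 6: N_X=26, N_Y=2, L=28


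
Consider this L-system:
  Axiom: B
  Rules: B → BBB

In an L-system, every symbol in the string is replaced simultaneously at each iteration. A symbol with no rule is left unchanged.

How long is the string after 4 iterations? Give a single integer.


Answer: 81

Derivation:
Step 0: length = 1
Step 1: length = 3
Step 2: length = 9
Step 3: length = 27
Step 4: length = 81


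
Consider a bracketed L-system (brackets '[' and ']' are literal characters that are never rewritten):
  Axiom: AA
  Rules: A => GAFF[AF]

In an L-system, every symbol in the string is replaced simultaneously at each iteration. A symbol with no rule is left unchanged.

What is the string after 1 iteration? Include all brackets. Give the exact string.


Step 0: AA
Step 1: GAFF[AF]GAFF[AF]

Answer: GAFF[AF]GAFF[AF]


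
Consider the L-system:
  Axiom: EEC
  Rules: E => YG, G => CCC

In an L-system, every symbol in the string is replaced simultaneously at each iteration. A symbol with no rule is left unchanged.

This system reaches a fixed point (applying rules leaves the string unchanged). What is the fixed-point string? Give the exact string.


Step 0: EEC
Step 1: YGYGC
Step 2: YCCCYCCCC
Step 3: YCCCYCCCC  (unchanged — fixed point at step 2)

Answer: YCCCYCCCC


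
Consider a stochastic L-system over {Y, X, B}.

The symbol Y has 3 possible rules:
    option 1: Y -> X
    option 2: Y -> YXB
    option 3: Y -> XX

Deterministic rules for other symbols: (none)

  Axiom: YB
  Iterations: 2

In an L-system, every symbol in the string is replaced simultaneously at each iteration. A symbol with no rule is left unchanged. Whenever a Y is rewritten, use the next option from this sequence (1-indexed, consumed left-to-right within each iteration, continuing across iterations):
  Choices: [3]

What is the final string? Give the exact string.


Answer: XXB

Derivation:
Step 0: YB
Step 1: XXB  (used choices [3])
Step 2: XXB  (used choices [])


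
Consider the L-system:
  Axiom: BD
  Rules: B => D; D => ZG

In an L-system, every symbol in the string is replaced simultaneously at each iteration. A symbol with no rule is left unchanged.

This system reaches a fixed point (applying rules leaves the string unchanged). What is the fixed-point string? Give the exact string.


Step 0: BD
Step 1: DZG
Step 2: ZGZG
Step 3: ZGZG  (unchanged — fixed point at step 2)

Answer: ZGZG


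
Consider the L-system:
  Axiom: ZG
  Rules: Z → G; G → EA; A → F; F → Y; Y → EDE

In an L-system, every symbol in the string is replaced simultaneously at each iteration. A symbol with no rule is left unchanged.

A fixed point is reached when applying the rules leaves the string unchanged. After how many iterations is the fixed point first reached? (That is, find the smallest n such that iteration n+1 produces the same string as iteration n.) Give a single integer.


Step 0: ZG
Step 1: GEA
Step 2: EAEF
Step 3: EFEY
Step 4: EYEEDE
Step 5: EEDEEEDE
Step 6: EEDEEEDE  (unchanged — fixed point at step 5)

Answer: 5


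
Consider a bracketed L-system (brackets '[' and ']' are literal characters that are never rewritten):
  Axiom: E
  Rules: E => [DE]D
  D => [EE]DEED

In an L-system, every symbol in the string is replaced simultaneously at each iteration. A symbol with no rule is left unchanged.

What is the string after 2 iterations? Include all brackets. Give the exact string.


Answer: [[EE]DEED[DE]D][EE]DEED

Derivation:
Step 0: E
Step 1: [DE]D
Step 2: [[EE]DEED[DE]D][EE]DEED


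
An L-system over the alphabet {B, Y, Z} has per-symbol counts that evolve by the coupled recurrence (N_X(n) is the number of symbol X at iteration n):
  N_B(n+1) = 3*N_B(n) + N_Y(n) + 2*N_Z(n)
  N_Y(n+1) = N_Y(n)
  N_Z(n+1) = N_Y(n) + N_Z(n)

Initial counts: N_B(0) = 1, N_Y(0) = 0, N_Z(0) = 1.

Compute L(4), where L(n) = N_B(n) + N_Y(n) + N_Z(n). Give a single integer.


Step 0: N_B=1, N_Y=0, N_Z=1, L=2
Step 1: N_B=5, N_Y=0, N_Z=1, L=6
Step 2: N_B=17, N_Y=0, N_Z=1, L=18
Step 3: N_B=53, N_Y=0, N_Z=1, L=54
Step 4: N_B=161, N_Y=0, N_Z=1, L=162

Answer: 162


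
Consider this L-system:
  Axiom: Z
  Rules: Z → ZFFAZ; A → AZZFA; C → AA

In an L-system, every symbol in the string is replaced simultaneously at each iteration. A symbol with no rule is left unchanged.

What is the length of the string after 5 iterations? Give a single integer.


Step 0: length = 1
Step 1: length = 5
Step 2: length = 17
Step 3: length = 57
Step 4: length = 193
Step 5: length = 657

Answer: 657


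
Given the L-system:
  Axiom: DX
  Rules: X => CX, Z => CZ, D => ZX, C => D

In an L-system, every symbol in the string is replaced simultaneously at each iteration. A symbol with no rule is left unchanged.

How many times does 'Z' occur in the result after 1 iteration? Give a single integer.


Step 0: DX  (0 'Z')
Step 1: ZXCX  (1 'Z')

Answer: 1


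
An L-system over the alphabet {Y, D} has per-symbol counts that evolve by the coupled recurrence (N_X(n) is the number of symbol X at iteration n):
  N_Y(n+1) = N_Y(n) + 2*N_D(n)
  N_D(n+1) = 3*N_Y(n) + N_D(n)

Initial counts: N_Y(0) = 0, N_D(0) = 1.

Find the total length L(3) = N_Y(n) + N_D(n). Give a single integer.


Answer: 37

Derivation:
Step 0: N_Y=0, N_D=1, L=1
Step 1: N_Y=2, N_D=1, L=3
Step 2: N_Y=4, N_D=7, L=11
Step 3: N_Y=18, N_D=19, L=37


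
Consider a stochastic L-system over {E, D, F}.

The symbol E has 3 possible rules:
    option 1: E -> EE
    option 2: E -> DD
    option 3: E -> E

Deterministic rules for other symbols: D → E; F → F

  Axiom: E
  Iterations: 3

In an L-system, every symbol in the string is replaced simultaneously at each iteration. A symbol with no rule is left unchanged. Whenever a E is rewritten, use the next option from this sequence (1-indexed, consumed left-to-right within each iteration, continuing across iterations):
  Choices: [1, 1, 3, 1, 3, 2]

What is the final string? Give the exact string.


Answer: EEEDD

Derivation:
Step 0: E
Step 1: EE  (used choices [1])
Step 2: EEE  (used choices [1, 3])
Step 3: EEEDD  (used choices [1, 3, 2])


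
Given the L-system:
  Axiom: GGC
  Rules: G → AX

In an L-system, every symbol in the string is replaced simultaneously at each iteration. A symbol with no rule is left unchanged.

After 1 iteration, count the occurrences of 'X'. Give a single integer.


Step 0: GGC  (0 'X')
Step 1: AXAXC  (2 'X')

Answer: 2


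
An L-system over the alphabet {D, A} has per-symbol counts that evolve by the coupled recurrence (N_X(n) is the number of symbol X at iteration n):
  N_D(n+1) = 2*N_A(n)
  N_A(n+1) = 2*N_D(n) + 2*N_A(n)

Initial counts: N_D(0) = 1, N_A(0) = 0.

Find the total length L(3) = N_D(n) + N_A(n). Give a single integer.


Step 0: N_D=1, N_A=0, L=1
Step 1: N_D=0, N_A=2, L=2
Step 2: N_D=4, N_A=4, L=8
Step 3: N_D=8, N_A=16, L=24

Answer: 24


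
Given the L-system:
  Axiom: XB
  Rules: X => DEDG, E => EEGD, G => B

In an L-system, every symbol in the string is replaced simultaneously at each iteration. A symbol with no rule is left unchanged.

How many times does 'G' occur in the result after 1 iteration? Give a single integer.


Answer: 1

Derivation:
Step 0: XB  (0 'G')
Step 1: DEDGB  (1 'G')


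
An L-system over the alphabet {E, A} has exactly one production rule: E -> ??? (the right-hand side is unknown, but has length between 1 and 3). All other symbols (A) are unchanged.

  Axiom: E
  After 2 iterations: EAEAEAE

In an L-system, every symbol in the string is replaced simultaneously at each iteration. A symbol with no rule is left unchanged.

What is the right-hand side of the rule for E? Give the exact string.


Trying E -> EAE:
  Step 0: E
  Step 1: EAE
  Step 2: EAEAEAE
Matches the given result.

Answer: EAE


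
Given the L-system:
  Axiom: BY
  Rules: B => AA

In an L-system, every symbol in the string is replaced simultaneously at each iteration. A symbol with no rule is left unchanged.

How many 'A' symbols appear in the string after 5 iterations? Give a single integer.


Answer: 2

Derivation:
Step 0: BY  (0 'A')
Step 1: AAY  (2 'A')
Step 2: AAY  (2 'A')
Step 3: AAY  (2 'A')
Step 4: AAY  (2 'A')
Step 5: AAY  (2 'A')
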